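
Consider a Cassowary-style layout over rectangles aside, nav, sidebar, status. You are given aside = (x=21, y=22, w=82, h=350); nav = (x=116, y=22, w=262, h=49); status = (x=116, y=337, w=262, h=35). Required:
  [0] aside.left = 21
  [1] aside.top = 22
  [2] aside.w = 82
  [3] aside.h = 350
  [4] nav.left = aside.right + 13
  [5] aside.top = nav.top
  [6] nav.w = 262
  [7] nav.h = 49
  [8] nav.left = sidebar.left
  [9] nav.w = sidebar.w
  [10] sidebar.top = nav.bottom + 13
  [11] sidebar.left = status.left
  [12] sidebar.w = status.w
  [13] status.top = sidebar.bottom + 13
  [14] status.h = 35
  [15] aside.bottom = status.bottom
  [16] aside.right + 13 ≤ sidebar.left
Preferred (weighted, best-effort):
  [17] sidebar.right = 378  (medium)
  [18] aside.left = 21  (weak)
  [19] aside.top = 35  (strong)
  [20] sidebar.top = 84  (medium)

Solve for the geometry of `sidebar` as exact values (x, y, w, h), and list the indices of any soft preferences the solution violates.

1. sidebar.x = 116  [nav.left = sidebar.left]
2. sidebar.w = 262  [nav.w = sidebar.w]
3. sidebar.y = 84  [sidebar.top = nav.bottom + 13]
4. sidebar.h = 240  [status.top = sidebar.bottom + 13]

sidebar = (x=116, y=84, w=262, h=240)
violated soft preferences: 19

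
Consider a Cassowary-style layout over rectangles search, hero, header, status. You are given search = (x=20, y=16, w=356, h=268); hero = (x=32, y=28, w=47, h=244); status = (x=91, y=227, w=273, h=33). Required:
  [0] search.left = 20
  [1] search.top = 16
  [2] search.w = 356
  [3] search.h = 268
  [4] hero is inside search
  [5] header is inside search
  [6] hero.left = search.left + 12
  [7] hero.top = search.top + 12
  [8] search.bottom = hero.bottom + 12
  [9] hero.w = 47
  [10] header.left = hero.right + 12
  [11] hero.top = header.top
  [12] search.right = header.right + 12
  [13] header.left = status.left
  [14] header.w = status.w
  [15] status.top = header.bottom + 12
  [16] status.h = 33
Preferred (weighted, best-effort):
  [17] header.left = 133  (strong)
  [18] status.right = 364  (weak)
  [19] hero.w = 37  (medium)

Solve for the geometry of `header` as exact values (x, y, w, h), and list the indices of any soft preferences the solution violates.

header = (x=91, y=28, w=273, h=187)
violated soft preferences: 17, 19

1. header.x = 91  [header.left = hero.right + 12]
2. header.y = 28  [hero.top = header.top]
3. header.w = 273  [search.right = header.right + 12]
4. header.h = 187  [status.top = header.bottom + 12]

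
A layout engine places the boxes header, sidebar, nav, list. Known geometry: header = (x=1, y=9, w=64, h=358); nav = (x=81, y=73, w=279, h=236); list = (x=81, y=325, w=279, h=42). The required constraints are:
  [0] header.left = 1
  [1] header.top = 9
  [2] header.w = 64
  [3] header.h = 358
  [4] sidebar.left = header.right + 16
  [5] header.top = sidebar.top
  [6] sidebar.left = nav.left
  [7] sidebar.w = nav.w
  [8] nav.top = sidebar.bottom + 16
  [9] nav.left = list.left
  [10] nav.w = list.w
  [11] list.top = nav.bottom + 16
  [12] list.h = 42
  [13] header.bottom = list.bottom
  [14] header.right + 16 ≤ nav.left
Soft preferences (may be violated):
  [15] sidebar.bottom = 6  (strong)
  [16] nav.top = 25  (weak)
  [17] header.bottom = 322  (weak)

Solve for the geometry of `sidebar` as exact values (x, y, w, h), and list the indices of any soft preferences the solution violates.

sidebar = (x=81, y=9, w=279, h=48)
violated soft preferences: 15, 16, 17

1. sidebar.x = 81  [sidebar.left = header.right + 16]
2. sidebar.y = 9  [header.top = sidebar.top]
3. sidebar.w = 279  [sidebar.w = nav.w]
4. sidebar.h = 48  [nav.top = sidebar.bottom + 16]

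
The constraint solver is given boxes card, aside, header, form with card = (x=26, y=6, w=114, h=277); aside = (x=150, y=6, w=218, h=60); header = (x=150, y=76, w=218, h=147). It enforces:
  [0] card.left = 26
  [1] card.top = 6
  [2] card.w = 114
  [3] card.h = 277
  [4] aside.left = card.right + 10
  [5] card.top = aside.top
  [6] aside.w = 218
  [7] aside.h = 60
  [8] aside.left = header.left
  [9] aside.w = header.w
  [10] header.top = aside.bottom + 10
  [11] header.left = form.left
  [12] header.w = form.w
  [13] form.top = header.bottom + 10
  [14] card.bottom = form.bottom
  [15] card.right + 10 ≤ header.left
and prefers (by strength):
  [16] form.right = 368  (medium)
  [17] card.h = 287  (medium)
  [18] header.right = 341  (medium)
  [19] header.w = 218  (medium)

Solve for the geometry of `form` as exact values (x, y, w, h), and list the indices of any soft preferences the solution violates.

1. form.x = 150  [header.left = form.left]
2. form.w = 218  [header.w = form.w]
3. form.y = 233  [form.top = header.bottom + 10]
4. form.h = 50  [card.bottom = form.bottom]

form = (x=150, y=233, w=218, h=50)
violated soft preferences: 17, 18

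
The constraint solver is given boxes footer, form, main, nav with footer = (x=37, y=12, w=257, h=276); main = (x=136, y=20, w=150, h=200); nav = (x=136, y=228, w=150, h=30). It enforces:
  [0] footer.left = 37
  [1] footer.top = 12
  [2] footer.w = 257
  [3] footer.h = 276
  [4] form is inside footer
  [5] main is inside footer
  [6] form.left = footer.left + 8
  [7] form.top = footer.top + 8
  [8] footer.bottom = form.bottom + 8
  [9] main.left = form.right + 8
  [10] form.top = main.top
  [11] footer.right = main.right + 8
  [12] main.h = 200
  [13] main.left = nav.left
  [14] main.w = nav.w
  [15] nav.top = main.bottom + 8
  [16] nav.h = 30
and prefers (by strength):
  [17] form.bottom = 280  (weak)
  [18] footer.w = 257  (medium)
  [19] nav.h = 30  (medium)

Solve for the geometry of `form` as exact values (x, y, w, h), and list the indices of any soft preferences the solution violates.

form = (x=45, y=20, w=83, h=260)
violated soft preferences: none

1. form.x = 45  [form.left = footer.left + 8]
2. form.y = 20  [form.top = footer.top + 8]
3. form.h = 260  [footer.bottom = form.bottom + 8]
4. form.w = 83  [main.left = form.right + 8]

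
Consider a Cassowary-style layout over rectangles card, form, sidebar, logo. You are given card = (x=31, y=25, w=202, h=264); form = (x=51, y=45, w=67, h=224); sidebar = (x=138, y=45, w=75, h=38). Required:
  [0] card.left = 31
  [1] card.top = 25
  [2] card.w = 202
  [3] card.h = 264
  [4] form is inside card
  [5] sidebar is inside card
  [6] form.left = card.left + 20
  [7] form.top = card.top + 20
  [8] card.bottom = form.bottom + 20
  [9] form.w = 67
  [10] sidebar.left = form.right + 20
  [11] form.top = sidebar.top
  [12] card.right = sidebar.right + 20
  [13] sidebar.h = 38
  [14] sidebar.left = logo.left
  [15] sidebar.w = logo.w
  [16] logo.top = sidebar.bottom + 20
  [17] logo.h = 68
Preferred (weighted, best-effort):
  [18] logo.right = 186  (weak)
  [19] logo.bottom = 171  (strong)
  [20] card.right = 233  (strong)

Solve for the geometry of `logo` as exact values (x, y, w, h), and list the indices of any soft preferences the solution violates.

1. logo.x = 138  [sidebar.left = logo.left]
2. logo.w = 75  [sidebar.w = logo.w]
3. logo.y = 103  [logo.top = sidebar.bottom + 20]
4. logo.h = 68  [logo.h = 68]

logo = (x=138, y=103, w=75, h=68)
violated soft preferences: 18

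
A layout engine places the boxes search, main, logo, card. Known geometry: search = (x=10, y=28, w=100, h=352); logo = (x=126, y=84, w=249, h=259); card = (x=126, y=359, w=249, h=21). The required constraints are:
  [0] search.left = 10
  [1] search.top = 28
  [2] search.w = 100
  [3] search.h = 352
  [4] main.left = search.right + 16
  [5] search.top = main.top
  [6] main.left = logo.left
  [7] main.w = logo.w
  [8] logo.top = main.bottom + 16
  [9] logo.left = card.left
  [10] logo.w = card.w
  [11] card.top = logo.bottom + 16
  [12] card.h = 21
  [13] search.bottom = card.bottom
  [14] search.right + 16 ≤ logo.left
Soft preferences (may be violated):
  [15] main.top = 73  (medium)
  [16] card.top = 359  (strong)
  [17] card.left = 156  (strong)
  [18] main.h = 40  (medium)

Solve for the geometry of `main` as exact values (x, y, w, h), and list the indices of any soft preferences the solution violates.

1. main.x = 126  [main.left = search.right + 16]
2. main.y = 28  [search.top = main.top]
3. main.w = 249  [main.w = logo.w]
4. main.h = 40  [logo.top = main.bottom + 16]

main = (x=126, y=28, w=249, h=40)
violated soft preferences: 15, 17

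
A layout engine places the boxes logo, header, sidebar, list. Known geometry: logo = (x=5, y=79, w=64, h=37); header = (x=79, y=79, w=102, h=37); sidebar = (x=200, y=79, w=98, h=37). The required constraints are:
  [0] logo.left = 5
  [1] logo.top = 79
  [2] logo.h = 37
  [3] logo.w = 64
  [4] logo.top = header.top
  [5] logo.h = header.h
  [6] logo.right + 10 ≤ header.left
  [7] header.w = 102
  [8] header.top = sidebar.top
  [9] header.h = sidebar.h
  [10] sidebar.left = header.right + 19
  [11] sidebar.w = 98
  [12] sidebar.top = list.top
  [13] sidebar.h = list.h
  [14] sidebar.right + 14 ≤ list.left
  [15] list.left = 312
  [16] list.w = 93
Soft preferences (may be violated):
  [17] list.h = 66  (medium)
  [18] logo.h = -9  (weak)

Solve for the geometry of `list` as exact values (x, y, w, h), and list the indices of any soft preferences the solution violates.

1. list.y = 79  [sidebar.top = list.top]
2. list.h = 37  [sidebar.h = list.h]
3. list.x = 312  [list.left = 312]
4. list.w = 93  [list.w = 93]

list = (x=312, y=79, w=93, h=37)
violated soft preferences: 17, 18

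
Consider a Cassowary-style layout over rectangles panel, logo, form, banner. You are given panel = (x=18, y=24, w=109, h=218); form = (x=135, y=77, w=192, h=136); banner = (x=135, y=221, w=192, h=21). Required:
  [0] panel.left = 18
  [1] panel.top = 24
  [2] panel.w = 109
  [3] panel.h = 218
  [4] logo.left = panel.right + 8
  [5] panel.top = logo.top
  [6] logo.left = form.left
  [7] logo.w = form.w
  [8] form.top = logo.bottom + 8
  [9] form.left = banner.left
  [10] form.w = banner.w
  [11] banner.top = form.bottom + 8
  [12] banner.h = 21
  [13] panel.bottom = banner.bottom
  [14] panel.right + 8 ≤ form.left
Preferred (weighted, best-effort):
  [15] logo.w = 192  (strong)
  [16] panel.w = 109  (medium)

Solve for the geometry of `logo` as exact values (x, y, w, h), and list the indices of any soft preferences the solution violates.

1. logo.x = 135  [logo.left = panel.right + 8]
2. logo.y = 24  [panel.top = logo.top]
3. logo.w = 192  [logo.w = form.w]
4. logo.h = 45  [form.top = logo.bottom + 8]

logo = (x=135, y=24, w=192, h=45)
violated soft preferences: none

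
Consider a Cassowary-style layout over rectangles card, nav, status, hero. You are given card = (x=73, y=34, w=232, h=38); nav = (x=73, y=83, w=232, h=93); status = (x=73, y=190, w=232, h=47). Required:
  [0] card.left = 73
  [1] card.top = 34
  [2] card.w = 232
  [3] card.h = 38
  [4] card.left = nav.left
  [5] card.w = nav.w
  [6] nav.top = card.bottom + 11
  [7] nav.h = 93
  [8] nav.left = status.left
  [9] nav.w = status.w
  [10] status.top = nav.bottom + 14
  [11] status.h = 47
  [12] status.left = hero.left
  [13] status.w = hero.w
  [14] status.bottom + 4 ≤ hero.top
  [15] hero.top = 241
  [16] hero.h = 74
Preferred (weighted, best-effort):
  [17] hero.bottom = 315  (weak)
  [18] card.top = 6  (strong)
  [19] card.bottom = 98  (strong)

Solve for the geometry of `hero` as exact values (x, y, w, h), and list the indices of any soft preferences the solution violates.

hero = (x=73, y=241, w=232, h=74)
violated soft preferences: 18, 19

1. hero.x = 73  [status.left = hero.left]
2. hero.w = 232  [status.w = hero.w]
3. hero.y = 241  [hero.top = 241]
4. hero.h = 74  [hero.h = 74]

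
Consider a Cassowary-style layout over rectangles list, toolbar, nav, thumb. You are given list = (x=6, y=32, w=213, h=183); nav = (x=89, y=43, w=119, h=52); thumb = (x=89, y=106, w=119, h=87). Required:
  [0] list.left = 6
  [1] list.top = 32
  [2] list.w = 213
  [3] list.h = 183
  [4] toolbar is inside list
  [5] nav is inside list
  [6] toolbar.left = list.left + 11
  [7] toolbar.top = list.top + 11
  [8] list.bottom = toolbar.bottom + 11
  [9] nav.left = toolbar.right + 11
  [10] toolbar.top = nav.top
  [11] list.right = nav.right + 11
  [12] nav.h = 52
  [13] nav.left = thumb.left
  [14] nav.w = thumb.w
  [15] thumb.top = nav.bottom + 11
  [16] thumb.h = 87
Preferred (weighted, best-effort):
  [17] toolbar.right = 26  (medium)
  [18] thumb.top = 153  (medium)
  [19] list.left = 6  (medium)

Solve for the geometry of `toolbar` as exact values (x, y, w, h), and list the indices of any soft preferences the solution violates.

toolbar = (x=17, y=43, w=61, h=161)
violated soft preferences: 17, 18

1. toolbar.x = 17  [toolbar.left = list.left + 11]
2. toolbar.y = 43  [toolbar.top = list.top + 11]
3. toolbar.h = 161  [list.bottom = toolbar.bottom + 11]
4. toolbar.w = 61  [nav.left = toolbar.right + 11]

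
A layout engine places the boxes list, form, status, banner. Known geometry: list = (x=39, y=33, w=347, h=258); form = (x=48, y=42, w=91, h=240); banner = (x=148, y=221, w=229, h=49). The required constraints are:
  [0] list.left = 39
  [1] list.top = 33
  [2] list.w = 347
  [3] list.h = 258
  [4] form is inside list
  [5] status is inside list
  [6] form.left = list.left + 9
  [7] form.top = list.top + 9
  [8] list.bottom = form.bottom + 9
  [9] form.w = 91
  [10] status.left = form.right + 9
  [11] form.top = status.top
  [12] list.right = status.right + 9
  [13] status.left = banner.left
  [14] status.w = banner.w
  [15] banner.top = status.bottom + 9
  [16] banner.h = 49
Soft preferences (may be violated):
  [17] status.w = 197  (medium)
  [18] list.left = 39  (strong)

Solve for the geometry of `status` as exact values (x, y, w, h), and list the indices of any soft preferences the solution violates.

1. status.x = 148  [status.left = form.right + 9]
2. status.y = 42  [form.top = status.top]
3. status.w = 229  [list.right = status.right + 9]
4. status.h = 170  [banner.top = status.bottom + 9]

status = (x=148, y=42, w=229, h=170)
violated soft preferences: 17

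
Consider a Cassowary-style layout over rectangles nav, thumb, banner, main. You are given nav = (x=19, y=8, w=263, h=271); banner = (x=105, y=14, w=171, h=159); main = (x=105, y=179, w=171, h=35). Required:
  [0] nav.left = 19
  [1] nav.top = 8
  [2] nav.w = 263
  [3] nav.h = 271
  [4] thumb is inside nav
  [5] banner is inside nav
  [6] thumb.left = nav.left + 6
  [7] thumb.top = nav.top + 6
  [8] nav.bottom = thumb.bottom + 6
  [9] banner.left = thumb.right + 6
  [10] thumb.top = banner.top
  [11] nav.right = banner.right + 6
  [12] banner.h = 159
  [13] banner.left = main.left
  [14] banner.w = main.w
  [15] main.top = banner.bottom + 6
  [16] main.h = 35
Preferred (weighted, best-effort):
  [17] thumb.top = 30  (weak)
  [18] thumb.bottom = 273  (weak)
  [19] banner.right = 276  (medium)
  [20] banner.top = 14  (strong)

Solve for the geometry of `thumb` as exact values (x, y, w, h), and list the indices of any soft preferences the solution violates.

1. thumb.x = 25  [thumb.left = nav.left + 6]
2. thumb.y = 14  [thumb.top = nav.top + 6]
3. thumb.h = 259  [nav.bottom = thumb.bottom + 6]
4. thumb.w = 74  [banner.left = thumb.right + 6]

thumb = (x=25, y=14, w=74, h=259)
violated soft preferences: 17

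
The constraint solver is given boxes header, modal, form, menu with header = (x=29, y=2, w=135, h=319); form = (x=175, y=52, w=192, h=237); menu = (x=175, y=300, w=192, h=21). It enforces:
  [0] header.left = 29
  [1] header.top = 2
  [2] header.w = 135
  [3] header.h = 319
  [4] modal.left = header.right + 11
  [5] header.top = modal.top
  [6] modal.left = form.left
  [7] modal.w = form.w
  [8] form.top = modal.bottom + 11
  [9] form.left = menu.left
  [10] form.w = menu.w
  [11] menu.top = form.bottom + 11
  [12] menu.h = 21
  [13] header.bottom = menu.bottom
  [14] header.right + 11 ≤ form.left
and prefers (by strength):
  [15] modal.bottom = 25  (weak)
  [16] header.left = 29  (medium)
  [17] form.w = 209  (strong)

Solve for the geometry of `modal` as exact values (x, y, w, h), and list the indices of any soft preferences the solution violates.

1. modal.x = 175  [modal.left = header.right + 11]
2. modal.y = 2  [header.top = modal.top]
3. modal.w = 192  [modal.w = form.w]
4. modal.h = 39  [form.top = modal.bottom + 11]

modal = (x=175, y=2, w=192, h=39)
violated soft preferences: 15, 17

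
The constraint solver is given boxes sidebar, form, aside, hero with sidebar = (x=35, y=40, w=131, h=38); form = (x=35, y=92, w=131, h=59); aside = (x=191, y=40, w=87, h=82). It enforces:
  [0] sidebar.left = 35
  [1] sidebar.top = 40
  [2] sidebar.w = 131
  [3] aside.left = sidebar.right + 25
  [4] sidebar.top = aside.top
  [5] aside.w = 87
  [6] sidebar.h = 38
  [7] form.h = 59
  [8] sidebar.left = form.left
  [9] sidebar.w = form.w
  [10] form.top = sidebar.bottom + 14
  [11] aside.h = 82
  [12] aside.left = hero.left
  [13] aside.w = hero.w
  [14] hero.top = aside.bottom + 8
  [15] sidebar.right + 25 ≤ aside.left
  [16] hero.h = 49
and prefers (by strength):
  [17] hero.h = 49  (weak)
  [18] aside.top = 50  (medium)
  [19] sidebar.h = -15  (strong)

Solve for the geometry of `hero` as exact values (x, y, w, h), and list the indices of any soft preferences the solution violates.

1. hero.x = 191  [aside.left = hero.left]
2. hero.w = 87  [aside.w = hero.w]
3. hero.y = 130  [hero.top = aside.bottom + 8]
4. hero.h = 49  [hero.h = 49]

hero = (x=191, y=130, w=87, h=49)
violated soft preferences: 18, 19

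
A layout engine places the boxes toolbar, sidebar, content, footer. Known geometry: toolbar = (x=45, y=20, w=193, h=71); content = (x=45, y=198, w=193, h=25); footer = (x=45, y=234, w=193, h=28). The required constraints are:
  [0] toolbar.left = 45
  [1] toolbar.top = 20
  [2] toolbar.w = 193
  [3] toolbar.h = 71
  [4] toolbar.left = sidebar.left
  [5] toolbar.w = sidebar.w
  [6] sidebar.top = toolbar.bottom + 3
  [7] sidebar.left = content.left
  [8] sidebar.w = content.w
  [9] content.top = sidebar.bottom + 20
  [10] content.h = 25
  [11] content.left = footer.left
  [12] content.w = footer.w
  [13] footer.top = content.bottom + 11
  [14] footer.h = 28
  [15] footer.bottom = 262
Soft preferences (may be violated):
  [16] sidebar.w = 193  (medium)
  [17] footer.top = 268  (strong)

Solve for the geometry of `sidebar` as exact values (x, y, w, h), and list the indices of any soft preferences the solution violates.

sidebar = (x=45, y=94, w=193, h=84)
violated soft preferences: 17

1. sidebar.x = 45  [toolbar.left = sidebar.left]
2. sidebar.w = 193  [toolbar.w = sidebar.w]
3. sidebar.y = 94  [sidebar.top = toolbar.bottom + 3]
4. sidebar.h = 84  [content.top = sidebar.bottom + 20]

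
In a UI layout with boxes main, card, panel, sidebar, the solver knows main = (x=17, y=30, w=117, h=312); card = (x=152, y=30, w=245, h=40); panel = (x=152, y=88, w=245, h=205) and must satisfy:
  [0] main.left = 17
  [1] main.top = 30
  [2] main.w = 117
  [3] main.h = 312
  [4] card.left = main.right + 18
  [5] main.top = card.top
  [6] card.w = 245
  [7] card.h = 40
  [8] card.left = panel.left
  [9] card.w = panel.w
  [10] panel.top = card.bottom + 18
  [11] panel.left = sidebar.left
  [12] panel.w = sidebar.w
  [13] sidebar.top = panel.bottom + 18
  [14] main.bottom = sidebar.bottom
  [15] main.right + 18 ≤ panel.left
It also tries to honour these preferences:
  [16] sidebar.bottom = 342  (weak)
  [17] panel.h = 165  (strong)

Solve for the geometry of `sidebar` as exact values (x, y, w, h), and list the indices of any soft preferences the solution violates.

1. sidebar.x = 152  [panel.left = sidebar.left]
2. sidebar.w = 245  [panel.w = sidebar.w]
3. sidebar.y = 311  [sidebar.top = panel.bottom + 18]
4. sidebar.h = 31  [main.bottom = sidebar.bottom]

sidebar = (x=152, y=311, w=245, h=31)
violated soft preferences: 17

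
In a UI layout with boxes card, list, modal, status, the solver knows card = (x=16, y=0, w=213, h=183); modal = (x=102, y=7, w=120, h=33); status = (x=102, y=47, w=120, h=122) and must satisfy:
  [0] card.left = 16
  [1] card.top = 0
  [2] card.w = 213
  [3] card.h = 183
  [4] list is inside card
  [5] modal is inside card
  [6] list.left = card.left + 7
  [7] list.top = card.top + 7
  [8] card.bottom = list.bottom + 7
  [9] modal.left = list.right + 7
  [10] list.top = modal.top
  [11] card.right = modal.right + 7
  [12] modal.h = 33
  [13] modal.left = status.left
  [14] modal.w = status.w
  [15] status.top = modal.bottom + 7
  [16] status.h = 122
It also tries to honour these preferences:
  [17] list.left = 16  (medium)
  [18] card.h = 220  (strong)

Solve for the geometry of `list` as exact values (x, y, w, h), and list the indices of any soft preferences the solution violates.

1. list.x = 23  [list.left = card.left + 7]
2. list.y = 7  [list.top = card.top + 7]
3. list.h = 169  [card.bottom = list.bottom + 7]
4. list.w = 72  [modal.left = list.right + 7]

list = (x=23, y=7, w=72, h=169)
violated soft preferences: 17, 18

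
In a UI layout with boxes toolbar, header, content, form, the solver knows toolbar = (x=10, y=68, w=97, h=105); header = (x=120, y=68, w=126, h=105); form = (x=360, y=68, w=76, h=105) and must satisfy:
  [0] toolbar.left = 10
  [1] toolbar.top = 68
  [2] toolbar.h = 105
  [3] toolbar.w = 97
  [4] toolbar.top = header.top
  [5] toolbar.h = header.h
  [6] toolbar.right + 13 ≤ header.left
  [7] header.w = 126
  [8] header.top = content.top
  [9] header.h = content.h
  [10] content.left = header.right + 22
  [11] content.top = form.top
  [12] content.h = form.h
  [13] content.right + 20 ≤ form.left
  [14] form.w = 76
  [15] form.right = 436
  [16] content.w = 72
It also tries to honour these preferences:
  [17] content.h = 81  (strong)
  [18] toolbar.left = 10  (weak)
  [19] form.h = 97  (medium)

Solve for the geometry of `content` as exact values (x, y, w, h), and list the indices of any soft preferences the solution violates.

content = (x=268, y=68, w=72, h=105)
violated soft preferences: 17, 19

1. content.y = 68  [header.top = content.top]
2. content.h = 105  [header.h = content.h]
3. content.x = 268  [content.left = header.right + 22]
4. content.w = 72  [content.w = 72]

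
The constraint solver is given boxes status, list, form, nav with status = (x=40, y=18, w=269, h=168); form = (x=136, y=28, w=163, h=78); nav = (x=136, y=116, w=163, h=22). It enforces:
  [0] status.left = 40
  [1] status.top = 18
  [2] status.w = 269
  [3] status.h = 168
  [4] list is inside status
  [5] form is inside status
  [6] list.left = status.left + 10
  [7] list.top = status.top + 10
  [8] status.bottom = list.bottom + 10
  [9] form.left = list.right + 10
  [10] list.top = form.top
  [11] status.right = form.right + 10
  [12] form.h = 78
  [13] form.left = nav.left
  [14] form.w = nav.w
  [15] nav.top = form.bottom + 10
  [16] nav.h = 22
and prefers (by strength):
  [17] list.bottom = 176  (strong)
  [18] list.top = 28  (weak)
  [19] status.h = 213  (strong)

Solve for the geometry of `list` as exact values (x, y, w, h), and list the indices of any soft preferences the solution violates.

1. list.x = 50  [list.left = status.left + 10]
2. list.y = 28  [list.top = status.top + 10]
3. list.h = 148  [status.bottom = list.bottom + 10]
4. list.w = 76  [form.left = list.right + 10]

list = (x=50, y=28, w=76, h=148)
violated soft preferences: 19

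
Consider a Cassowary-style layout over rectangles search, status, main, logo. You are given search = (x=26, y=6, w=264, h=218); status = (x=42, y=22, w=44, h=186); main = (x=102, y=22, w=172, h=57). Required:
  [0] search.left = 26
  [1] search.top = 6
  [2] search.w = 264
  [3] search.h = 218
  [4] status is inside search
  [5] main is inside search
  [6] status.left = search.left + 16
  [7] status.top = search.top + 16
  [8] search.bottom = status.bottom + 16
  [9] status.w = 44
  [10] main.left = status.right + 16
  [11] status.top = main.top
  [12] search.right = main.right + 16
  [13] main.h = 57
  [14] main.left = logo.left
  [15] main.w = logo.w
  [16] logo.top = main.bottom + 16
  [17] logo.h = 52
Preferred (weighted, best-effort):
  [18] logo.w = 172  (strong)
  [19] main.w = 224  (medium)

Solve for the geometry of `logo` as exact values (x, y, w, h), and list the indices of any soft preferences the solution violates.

logo = (x=102, y=95, w=172, h=52)
violated soft preferences: 19

1. logo.x = 102  [main.left = logo.left]
2. logo.w = 172  [main.w = logo.w]
3. logo.y = 95  [logo.top = main.bottom + 16]
4. logo.h = 52  [logo.h = 52]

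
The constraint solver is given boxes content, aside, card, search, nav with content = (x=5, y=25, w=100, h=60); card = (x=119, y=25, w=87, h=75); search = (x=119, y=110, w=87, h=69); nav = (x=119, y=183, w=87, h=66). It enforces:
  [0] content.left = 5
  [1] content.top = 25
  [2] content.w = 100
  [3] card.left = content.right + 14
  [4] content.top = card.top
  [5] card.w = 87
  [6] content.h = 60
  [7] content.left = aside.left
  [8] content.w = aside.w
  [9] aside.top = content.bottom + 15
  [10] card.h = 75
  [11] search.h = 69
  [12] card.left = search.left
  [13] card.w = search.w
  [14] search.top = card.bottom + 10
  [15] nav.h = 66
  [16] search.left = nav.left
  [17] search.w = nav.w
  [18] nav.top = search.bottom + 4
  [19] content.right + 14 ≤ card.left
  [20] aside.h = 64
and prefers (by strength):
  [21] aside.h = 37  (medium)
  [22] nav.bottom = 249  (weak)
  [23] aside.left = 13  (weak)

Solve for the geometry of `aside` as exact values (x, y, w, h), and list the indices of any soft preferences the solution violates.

aside = (x=5, y=100, w=100, h=64)
violated soft preferences: 21, 23

1. aside.x = 5  [content.left = aside.left]
2. aside.w = 100  [content.w = aside.w]
3. aside.y = 100  [aside.top = content.bottom + 15]
4. aside.h = 64  [aside.h = 64]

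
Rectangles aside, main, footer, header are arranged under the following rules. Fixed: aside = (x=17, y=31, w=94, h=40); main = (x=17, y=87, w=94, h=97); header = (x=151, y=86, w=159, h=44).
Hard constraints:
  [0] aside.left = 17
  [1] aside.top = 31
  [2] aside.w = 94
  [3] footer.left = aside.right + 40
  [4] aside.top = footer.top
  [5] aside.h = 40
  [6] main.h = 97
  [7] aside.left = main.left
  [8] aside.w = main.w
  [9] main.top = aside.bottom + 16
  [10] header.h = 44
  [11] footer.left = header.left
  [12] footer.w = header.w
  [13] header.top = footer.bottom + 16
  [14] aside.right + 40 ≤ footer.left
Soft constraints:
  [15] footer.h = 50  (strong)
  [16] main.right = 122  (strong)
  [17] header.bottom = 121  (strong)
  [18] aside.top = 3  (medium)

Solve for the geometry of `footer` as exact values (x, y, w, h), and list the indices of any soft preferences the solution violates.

1. footer.x = 151  [footer.left = aside.right + 40]
2. footer.y = 31  [aside.top = footer.top]
3. footer.w = 159  [footer.w = header.w]
4. footer.h = 39  [header.top = footer.bottom + 16]

footer = (x=151, y=31, w=159, h=39)
violated soft preferences: 15, 16, 17, 18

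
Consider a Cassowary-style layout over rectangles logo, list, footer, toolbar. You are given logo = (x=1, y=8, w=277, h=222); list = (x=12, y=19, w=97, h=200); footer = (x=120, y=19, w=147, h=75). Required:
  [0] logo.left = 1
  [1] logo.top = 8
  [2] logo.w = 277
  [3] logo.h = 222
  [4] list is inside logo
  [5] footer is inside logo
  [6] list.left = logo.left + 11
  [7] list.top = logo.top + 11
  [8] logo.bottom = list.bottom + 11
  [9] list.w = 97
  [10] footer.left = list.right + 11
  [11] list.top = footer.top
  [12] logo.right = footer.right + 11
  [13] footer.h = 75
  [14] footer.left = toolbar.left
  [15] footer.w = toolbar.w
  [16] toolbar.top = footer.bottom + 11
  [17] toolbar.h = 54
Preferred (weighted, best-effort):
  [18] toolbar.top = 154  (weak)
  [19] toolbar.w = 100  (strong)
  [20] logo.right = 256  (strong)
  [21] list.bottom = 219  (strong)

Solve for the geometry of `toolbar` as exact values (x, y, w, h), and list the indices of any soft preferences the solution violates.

1. toolbar.x = 120  [footer.left = toolbar.left]
2. toolbar.w = 147  [footer.w = toolbar.w]
3. toolbar.y = 105  [toolbar.top = footer.bottom + 11]
4. toolbar.h = 54  [toolbar.h = 54]

toolbar = (x=120, y=105, w=147, h=54)
violated soft preferences: 18, 19, 20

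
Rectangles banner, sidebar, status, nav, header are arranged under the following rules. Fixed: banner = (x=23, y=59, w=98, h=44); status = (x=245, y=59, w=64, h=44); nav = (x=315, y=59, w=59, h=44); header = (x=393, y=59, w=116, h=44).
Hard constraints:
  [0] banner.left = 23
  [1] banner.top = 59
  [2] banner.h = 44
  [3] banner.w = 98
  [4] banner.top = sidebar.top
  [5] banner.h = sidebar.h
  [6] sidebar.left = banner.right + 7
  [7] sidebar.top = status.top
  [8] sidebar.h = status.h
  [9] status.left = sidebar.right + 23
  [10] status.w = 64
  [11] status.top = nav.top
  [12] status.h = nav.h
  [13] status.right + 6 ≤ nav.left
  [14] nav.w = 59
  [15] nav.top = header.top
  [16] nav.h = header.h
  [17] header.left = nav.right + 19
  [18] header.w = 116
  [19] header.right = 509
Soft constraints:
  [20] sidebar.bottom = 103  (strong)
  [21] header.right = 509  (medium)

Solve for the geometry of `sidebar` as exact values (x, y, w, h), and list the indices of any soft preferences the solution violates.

1. sidebar.y = 59  [banner.top = sidebar.top]
2. sidebar.h = 44  [banner.h = sidebar.h]
3. sidebar.x = 128  [sidebar.left = banner.right + 7]
4. sidebar.w = 94  [status.left = sidebar.right + 23]

sidebar = (x=128, y=59, w=94, h=44)
violated soft preferences: none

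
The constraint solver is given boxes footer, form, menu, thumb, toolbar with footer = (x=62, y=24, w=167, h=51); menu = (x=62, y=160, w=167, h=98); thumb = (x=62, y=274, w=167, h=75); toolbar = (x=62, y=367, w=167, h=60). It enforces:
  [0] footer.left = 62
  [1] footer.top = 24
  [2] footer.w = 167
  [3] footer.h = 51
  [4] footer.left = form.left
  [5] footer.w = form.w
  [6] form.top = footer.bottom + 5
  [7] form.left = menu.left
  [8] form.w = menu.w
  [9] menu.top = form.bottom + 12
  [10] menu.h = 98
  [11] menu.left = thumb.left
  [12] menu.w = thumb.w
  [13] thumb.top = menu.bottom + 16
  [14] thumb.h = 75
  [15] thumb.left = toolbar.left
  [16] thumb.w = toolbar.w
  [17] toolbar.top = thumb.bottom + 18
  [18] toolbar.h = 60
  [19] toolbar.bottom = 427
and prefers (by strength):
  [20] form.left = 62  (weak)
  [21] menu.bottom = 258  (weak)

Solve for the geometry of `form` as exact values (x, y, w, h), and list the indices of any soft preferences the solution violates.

form = (x=62, y=80, w=167, h=68)
violated soft preferences: none

1. form.x = 62  [footer.left = form.left]
2. form.w = 167  [footer.w = form.w]
3. form.y = 80  [form.top = footer.bottom + 5]
4. form.h = 68  [menu.top = form.bottom + 12]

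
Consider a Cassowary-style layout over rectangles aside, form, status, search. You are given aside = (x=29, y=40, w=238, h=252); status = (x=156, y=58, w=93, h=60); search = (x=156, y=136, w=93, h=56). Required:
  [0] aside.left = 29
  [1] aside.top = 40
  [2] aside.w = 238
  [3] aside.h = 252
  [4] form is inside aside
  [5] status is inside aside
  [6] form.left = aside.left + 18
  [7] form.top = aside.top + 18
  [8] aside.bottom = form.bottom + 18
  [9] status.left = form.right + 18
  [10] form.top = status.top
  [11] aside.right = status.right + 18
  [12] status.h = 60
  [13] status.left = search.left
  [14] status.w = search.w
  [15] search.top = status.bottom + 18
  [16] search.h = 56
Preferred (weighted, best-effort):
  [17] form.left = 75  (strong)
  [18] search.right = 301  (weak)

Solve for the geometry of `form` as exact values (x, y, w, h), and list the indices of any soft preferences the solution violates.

form = (x=47, y=58, w=91, h=216)
violated soft preferences: 17, 18

1. form.x = 47  [form.left = aside.left + 18]
2. form.y = 58  [form.top = aside.top + 18]
3. form.h = 216  [aside.bottom = form.bottom + 18]
4. form.w = 91  [status.left = form.right + 18]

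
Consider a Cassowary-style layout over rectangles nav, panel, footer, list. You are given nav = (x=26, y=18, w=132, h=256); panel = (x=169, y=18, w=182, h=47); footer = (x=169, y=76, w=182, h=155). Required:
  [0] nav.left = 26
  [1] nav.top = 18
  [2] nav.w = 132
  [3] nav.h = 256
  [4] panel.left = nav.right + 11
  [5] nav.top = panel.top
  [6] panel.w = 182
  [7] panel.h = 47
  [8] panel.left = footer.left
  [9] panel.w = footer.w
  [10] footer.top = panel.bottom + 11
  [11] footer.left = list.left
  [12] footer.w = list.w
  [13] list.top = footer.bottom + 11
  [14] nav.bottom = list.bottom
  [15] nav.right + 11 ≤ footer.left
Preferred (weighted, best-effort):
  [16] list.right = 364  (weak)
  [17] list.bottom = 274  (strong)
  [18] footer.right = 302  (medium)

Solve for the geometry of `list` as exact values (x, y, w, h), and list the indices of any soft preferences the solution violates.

list = (x=169, y=242, w=182, h=32)
violated soft preferences: 16, 18

1. list.x = 169  [footer.left = list.left]
2. list.w = 182  [footer.w = list.w]
3. list.y = 242  [list.top = footer.bottom + 11]
4. list.h = 32  [nav.bottom = list.bottom]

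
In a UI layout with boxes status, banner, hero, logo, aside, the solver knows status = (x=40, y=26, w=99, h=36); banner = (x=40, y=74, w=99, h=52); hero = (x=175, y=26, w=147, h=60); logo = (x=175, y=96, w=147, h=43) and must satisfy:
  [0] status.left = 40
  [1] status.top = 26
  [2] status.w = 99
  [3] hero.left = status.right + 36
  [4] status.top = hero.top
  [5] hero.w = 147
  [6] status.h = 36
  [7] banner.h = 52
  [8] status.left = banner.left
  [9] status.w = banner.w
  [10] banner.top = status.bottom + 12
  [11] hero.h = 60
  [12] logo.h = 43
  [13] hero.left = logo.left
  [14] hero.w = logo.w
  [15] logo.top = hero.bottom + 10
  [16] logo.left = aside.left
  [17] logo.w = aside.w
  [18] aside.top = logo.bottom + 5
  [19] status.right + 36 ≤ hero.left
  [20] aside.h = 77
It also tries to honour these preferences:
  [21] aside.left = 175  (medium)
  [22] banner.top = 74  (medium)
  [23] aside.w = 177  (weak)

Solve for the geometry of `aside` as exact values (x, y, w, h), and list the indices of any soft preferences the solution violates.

aside = (x=175, y=144, w=147, h=77)
violated soft preferences: 23

1. aside.x = 175  [logo.left = aside.left]
2. aside.w = 147  [logo.w = aside.w]
3. aside.y = 144  [aside.top = logo.bottom + 5]
4. aside.h = 77  [aside.h = 77]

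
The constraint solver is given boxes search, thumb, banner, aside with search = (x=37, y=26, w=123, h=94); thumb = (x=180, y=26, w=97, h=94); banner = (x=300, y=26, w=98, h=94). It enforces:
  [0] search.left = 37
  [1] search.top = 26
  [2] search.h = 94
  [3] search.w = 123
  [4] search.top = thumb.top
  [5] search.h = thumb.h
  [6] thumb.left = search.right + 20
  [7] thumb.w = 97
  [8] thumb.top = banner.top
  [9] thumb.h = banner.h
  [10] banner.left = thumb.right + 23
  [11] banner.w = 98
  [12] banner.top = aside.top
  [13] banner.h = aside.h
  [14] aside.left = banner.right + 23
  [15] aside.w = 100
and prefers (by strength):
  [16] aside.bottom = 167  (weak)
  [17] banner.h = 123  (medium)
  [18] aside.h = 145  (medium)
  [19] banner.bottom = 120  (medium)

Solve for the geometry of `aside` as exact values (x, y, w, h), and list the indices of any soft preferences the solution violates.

aside = (x=421, y=26, w=100, h=94)
violated soft preferences: 16, 17, 18

1. aside.y = 26  [banner.top = aside.top]
2. aside.h = 94  [banner.h = aside.h]
3. aside.x = 421  [aside.left = banner.right + 23]
4. aside.w = 100  [aside.w = 100]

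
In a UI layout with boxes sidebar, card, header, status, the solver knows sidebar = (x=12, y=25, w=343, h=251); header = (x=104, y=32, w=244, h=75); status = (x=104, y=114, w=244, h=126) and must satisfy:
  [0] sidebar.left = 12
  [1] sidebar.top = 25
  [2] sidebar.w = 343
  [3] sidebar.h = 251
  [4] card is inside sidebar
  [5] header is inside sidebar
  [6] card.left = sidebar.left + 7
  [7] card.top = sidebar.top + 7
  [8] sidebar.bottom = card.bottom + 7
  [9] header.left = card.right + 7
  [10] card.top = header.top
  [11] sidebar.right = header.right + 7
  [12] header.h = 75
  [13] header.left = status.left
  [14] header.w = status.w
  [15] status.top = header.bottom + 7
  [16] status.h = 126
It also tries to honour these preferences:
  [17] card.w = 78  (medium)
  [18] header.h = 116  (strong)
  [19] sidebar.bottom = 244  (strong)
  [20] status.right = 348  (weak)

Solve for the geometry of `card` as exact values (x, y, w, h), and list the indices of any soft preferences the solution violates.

1. card.x = 19  [card.left = sidebar.left + 7]
2. card.y = 32  [card.top = sidebar.top + 7]
3. card.h = 237  [sidebar.bottom = card.bottom + 7]
4. card.w = 78  [header.left = card.right + 7]

card = (x=19, y=32, w=78, h=237)
violated soft preferences: 18, 19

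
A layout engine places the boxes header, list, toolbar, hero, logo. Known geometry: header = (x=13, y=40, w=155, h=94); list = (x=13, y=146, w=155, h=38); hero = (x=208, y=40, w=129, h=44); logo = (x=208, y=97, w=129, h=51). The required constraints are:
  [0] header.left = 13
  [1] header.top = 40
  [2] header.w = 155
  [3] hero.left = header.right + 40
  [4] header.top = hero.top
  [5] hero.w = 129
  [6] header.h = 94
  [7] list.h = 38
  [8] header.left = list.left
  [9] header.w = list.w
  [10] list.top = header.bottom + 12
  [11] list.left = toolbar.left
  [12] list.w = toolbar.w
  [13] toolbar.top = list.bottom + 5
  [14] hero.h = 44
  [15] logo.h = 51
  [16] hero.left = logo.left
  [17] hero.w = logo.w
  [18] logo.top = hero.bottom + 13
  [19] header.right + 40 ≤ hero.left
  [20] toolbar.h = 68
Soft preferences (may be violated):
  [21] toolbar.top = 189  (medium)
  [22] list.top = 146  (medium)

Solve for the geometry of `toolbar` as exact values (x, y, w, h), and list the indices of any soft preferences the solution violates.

toolbar = (x=13, y=189, w=155, h=68)
violated soft preferences: none

1. toolbar.x = 13  [list.left = toolbar.left]
2. toolbar.w = 155  [list.w = toolbar.w]
3. toolbar.y = 189  [toolbar.top = list.bottom + 5]
4. toolbar.h = 68  [toolbar.h = 68]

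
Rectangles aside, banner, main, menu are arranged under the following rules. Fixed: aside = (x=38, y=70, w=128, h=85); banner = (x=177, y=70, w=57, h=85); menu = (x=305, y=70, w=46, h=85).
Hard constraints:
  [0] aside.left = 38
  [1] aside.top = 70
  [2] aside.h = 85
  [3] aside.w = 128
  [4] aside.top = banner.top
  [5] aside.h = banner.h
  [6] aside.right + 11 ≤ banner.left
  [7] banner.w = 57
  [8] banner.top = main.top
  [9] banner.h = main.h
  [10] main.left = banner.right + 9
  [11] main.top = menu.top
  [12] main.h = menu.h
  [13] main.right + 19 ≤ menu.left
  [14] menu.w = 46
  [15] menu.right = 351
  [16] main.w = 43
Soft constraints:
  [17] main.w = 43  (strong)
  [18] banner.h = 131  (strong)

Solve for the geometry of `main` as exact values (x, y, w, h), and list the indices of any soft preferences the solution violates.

main = (x=243, y=70, w=43, h=85)
violated soft preferences: 18

1. main.y = 70  [banner.top = main.top]
2. main.h = 85  [banner.h = main.h]
3. main.x = 243  [main.left = banner.right + 9]
4. main.w = 43  [main.w = 43]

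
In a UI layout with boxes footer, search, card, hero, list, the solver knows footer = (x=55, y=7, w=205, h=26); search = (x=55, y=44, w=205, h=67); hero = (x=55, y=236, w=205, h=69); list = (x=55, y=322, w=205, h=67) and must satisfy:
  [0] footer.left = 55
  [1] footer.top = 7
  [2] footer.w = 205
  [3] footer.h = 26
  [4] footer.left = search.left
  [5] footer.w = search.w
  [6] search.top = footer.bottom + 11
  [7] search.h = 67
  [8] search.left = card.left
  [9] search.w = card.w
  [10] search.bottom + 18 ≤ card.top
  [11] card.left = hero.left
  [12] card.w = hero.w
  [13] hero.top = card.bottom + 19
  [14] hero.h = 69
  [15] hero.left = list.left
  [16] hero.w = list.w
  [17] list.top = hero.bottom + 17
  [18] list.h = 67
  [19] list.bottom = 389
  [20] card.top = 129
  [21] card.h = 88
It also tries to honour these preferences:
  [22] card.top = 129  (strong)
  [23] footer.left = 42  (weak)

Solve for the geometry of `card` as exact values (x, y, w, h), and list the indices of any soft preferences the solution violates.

1. card.x = 55  [search.left = card.left]
2. card.w = 205  [search.w = card.w]
3. card.y = 129  [card.top = 129]
4. card.h = 88  [card.h = 88]

card = (x=55, y=129, w=205, h=88)
violated soft preferences: 23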